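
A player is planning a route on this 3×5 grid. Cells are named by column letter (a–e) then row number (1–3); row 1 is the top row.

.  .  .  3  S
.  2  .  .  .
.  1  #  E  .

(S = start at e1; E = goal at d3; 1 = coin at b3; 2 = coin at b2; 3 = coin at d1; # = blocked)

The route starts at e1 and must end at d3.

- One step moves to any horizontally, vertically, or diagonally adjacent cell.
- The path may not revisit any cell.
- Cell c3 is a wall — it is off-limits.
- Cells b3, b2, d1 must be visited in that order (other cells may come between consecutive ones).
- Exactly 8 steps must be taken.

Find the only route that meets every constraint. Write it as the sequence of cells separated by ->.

e1 -> d2 -> c2 -> b3 -> b2 -> c1 -> d1 -> e2 -> d3

The waypoints must appear in the order b3, b2, d1, with no cell reused.
Route from e1: down-left 1 to d2, left 1 to c2, down-left 1 to b3, up 1 to b2, up-right 1 to c1, right 1 to d1, down-right 1 to e2, down-left 1 to d3 — 8 moves in all.
Check: order respected (1 at step 3, 2 at step 4, 3 at step 6); 8 moves as required.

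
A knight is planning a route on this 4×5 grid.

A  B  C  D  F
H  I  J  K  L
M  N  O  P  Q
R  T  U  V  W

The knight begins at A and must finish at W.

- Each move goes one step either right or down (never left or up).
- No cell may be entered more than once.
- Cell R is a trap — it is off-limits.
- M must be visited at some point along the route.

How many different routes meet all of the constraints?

4

A right/down-only route from A to W makes exactly 3 down-moves and 4 right-moves in some order.
With no other constraints that would be C(7,3) = 35 routes.
Split at M and multiply the segment counts (each segment already excludes blocked cells): A→M: 1; M→W: 4; product = 4.
That gives 4 routes.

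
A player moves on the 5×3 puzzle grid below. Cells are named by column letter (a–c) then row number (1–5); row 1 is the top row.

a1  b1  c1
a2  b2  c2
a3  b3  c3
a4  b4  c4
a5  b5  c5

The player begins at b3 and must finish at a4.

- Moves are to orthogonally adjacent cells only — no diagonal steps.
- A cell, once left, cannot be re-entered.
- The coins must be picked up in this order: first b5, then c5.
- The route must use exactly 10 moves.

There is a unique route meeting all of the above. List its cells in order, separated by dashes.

The waypoints must appear in the order b5, c5, with no cell reused.
Route from b3: 2× down (reaching b5), right to c5, 3× up (reaching c2), 2× left (reaching a2), 2× down (reaching a4) — 10 moves in all.
Check: order respected (b5 at step 2, c5 at step 3); 10 moves as required.

b3 - b4 - b5 - c5 - c4 - c3 - c2 - b2 - a2 - a3 - a4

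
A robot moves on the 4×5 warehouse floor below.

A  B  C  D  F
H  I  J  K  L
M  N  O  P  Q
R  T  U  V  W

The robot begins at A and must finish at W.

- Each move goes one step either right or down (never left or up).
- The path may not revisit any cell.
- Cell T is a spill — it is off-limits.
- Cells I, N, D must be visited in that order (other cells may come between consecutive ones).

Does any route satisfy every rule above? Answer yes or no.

D lies above N, so going from N to D would need an upward move — but moves only go right/down, so N cannot be visited before D.

no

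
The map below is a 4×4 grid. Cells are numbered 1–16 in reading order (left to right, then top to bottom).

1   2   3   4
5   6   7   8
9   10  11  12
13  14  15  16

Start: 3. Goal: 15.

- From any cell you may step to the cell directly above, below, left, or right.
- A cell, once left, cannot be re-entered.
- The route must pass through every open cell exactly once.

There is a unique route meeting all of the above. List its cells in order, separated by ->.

3 -> 4 -> 8 -> 7 -> 6 -> 2 -> 1 -> 5 -> 9 -> 13 -> 14 -> 10 -> 11 -> 12 -> 16 -> 15

Need to visit all 16 open cells exactly once, starting at 3 and ending at 15.
Route from 3: right 1 to 4, down 1 to 8, left 2 to 6, up 1 to 2, left 1 to 1, down 3 to 13, right 1 to 14, up 1 to 10, right 2 to 12, down 1 to 16, left 1 to 15 — 15 moves in all.
Check: all 16 open cells covered.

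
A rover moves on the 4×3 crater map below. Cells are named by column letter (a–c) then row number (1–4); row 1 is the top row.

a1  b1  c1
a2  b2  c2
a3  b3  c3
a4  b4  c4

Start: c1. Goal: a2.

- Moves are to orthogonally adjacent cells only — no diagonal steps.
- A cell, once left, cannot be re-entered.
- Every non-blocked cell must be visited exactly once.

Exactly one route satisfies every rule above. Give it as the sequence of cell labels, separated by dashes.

c1 - c2 - c3 - c4 - b4 - a4 - a3 - b3 - b2 - b1 - a1 - a2

Need to visit all 12 open cells exactly once, starting at c1 and ending at a2.
Cell a1 has only two open neighbours (a2 and b1), so the path must pass straight through it: one of those is the cell it's entered from and the other is where it exits.
Route from c1: down 3 to c4, left 2 to a4, up 1 to a3, right 1 to b3, up 2 to b1, left 1 to a1, down 1 to a2 — 11 moves in all.
Check: all 12 open cells covered.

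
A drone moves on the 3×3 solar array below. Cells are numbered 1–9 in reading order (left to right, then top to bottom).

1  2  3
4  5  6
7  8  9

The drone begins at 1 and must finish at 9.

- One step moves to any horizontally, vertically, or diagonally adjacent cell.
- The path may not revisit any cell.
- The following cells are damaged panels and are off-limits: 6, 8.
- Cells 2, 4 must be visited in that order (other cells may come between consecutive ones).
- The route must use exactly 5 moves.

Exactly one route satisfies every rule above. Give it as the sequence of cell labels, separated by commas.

1, 2, 4, 7, 5, 9

The waypoints must appear in the order 2, 4, with no cell reused.
Route from 1: right 1 to 2, down-left 1 to 4, down 1 to 7, up-right 1 to 5, down-right 1 to 9 — 5 moves in all.
Check: order respected (2 at step 1, 4 at step 2); 5 moves as required.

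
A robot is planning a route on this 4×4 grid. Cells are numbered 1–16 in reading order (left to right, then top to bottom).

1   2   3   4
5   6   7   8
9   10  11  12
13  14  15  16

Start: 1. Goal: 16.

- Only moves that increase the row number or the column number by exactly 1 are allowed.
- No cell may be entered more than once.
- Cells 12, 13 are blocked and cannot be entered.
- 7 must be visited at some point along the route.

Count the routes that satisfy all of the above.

3

A right/down-only route from 1 to 16 makes exactly 3 down-moves and 3 right-moves in some order.
With no other constraints that would be C(6,3) = 20 routes.
Split at 7 and multiply the segment counts (each segment already excludes blocked cells): 1→7: 3; 7→16: 1; product = 3.
That gives 3 routes.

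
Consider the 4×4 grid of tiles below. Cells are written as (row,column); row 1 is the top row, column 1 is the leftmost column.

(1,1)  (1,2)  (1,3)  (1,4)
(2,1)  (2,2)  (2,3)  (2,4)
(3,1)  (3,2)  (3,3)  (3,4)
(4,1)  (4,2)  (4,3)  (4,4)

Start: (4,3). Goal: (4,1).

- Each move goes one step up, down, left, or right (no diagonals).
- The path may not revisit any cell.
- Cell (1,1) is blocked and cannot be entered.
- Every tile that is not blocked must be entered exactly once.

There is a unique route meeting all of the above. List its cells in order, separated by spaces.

(4,3) (4,4) (3,4) (3,3) (2,3) (2,4) (1,4) (1,3) (1,2) (2,2) (2,1) (3,1) (3,2) (4,2) (4,1)

Need to visit all 15 open cells exactly once, starting at (4,3) and ending at (4,1).
Cell (2,1) has only two open neighbours ((3,1) and (2,2)), so the path must pass straight through it: one of those is the cell it's entered from and the other is where it exits.
Route from (4,3): right to (4,4), up to (3,4), left to (3,3), up to (2,3), right to (2,4), up to (1,4), 2× left (reaching (1,2)), down to (2,2), left to (2,1), down to (3,1), right to (3,2), down to (4,2), left to (4,1) — 14 moves in all.
Check: all 15 open cells covered.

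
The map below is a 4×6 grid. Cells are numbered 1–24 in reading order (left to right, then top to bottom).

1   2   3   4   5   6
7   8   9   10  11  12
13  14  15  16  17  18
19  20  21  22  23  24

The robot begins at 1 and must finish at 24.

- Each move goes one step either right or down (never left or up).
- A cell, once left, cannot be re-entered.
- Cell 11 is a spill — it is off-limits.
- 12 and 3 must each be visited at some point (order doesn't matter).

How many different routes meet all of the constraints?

A right/down-only route from 1 to 24 makes exactly 3 down-moves and 5 right-moves in some order.
With no other constraints that would be C(8,3) = 56 routes.
A monotone route can only reach the required cells in the order 3, 12, so split there and multiply the segment counts (each segment already excludes blocked cells): 1→3: 1; 3→12: 1; 12→24: 1; product = 1.
That gives 1 route.

1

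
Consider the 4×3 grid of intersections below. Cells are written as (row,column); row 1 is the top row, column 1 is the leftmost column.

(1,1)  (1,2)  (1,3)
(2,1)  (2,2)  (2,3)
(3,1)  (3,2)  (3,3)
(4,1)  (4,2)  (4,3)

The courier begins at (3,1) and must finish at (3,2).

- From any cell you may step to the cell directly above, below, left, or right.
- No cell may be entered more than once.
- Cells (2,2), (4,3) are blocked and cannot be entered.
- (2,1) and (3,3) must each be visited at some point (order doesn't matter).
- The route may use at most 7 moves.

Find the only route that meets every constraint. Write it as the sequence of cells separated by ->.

The budget equals the shortest possible length, so every move has to be on a shortest route through the required cells.
Route from (3,1): 2× up (reaching (1,1)), 2× right (reaching (1,3)), 2× down (reaching (3,3)), left to (3,2) — 7 moves in all.
Check: all required cells visited; 7 ≤ 7 moves.

(3,1) -> (2,1) -> (1,1) -> (1,2) -> (1,3) -> (2,3) -> (3,3) -> (3,2)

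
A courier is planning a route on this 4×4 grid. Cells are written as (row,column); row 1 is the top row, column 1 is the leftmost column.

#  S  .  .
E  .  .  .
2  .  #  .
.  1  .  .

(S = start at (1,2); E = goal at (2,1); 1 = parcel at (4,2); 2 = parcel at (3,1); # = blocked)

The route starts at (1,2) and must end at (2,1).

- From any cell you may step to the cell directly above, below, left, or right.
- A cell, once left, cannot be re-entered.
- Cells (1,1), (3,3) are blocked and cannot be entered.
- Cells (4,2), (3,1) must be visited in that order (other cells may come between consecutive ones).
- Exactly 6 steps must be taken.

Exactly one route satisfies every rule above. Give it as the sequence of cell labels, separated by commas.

(1,2), (2,2), (3,2), (4,2), (4,1), (3,1), (2,1)

The waypoints must appear in the order (4,2), (3,1), with no cell reused.
Route from (1,2): 3× down (reaching (4,2)), left to (4,1), 2× up (reaching (2,1)) — 6 moves in all.
Check: order respected (1 at step 3, 2 at step 5); 6 moves as required.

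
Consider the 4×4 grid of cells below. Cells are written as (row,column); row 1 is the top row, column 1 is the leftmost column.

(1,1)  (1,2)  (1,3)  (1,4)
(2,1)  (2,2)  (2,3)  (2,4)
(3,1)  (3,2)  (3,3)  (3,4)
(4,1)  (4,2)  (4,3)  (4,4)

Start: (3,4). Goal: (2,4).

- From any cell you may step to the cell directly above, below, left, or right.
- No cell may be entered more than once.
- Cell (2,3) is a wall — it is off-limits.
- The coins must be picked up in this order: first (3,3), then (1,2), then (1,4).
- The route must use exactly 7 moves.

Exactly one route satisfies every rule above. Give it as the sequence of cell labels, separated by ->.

(3,4) -> (3,3) -> (3,2) -> (2,2) -> (1,2) -> (1,3) -> (1,4) -> (2,4)

The waypoints must appear in the order (3,3), (1,2), (1,4), with no cell reused.
Route from (3,4): left 2 to (3,2), up 2 to (1,2), right 2 to (1,4), down 1 to (2,4) — 7 moves in all.
Check: order respected ((3,3) at step 1, (1,2) at step 4, (1,4) at step 6); 7 moves as required.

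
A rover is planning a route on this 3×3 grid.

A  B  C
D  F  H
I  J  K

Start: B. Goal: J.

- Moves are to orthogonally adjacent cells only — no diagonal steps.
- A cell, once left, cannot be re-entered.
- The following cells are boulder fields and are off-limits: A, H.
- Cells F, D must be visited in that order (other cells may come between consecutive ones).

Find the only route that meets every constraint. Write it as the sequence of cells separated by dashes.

B - F - D - I - J

The waypoints must appear in the order F, D, with no cell reused.
Route from B: down to F, left to D, down to I, right to J — 4 moves in all.
Check: order respected (F at step 1, D at step 2).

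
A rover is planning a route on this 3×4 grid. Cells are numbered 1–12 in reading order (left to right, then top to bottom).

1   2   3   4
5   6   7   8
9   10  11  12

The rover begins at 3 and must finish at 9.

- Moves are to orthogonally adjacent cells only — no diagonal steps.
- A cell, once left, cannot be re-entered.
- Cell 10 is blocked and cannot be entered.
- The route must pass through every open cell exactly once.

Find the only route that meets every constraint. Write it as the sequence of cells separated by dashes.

3 - 4 - 8 - 12 - 11 - 7 - 6 - 2 - 1 - 5 - 9

Need to visit all 11 open cells exactly once, starting at 3 and ending at 9.
Cell 1 has only two open neighbours (5 and 2), so the path must pass straight through it: one of those is the cell it's entered from and the other is where it exits.
Route from 3: right 1 to 4, down 2 to 12, left 1 to 11, up 1 to 7, left 1 to 6, up 1 to 2, left 1 to 1, down 2 to 9 — 10 moves in all.
Check: all 11 open cells covered.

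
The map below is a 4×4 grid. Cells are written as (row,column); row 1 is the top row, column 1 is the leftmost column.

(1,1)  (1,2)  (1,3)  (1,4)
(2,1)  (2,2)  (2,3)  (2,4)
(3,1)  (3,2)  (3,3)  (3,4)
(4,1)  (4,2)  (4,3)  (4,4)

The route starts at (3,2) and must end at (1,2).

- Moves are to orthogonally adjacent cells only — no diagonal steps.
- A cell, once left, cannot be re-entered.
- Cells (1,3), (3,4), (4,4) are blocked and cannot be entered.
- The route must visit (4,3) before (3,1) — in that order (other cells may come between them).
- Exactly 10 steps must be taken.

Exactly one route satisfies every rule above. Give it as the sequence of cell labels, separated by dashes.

(3,2) - (2,2) - (2,3) - (3,3) - (4,3) - (4,2) - (4,1) - (3,1) - (2,1) - (1,1) - (1,2)

The waypoints must appear in the order (4,3), (3,1), with no cell reused.
Route from (3,2): up 1 to (2,2), right 1 to (2,3), down 2 to (4,3), left 2 to (4,1), up 3 to (1,1), right 1 to (1,2) — 10 moves in all.
Check: order respected ((4,3) at step 4, (3,1) at step 7); 10 moves as required.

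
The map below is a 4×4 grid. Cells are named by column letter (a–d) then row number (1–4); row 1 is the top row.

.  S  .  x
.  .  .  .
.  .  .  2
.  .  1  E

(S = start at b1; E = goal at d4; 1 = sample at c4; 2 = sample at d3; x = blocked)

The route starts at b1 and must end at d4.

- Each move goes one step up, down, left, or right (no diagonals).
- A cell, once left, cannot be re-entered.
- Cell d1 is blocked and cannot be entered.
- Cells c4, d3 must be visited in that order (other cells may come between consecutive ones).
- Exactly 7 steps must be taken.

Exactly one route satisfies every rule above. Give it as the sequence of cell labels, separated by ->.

The waypoints must appear in the order c4, d3, with no cell reused.
Route from b1: down 3 to b4, right 1 to c4, up 1 to c3, right 1 to d3, down 1 to d4 — 7 moves in all.
Check: order respected (1 at step 4, 2 at step 6); 7 moves as required.

b1 -> b2 -> b3 -> b4 -> c4 -> c3 -> d3 -> d4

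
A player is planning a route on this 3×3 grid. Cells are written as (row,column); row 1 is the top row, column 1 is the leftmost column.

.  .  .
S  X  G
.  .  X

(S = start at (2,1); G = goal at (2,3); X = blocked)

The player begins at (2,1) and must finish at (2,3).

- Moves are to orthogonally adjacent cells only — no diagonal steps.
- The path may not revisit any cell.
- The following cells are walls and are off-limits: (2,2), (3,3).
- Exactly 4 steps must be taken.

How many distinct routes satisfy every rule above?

Need simple routes of exactly 4 moves from (2,1) to (2,3) (Manhattan distance 2, so 1 moves are spent on a detour and 1 undoing it).
Enumerating: (2,1) (1,1) (1,2) (1,3) (2,3).
That gives 1 route.

1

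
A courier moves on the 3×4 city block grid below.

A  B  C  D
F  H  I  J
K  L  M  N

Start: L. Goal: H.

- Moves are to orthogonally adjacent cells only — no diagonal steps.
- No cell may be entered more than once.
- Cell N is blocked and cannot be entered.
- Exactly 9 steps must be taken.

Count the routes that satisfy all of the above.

Need simple routes of exactly 9 moves from L to H (Manhattan distance 1, so 4 moves are spent on a detour and 4 undoing it).
Enumerating: L K F A B C D J I H | L M I J D C B A F H.
That gives 2 routes.

2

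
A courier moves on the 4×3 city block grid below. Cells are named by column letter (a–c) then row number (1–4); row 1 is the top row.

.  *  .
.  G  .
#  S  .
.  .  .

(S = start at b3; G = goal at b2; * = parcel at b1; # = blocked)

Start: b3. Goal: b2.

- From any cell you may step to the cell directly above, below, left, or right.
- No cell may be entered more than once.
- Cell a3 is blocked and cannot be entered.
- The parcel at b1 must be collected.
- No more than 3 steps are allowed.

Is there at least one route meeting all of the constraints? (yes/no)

no

Exhausting the options from b3, every branch either dead-ends against blocked cells, would have to re-enter a cell already used, runs past the 3-move limit, or reaches the goal with a constraint still unmet.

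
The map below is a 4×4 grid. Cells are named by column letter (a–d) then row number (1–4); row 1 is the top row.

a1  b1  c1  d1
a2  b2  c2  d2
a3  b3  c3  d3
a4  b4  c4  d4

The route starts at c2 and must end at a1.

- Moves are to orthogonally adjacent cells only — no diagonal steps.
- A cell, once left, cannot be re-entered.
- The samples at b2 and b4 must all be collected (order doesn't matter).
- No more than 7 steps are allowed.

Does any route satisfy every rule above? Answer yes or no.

One route that works: c2 → c3 → c4 → b4 → b3 → b2 → b1 → a1.

yes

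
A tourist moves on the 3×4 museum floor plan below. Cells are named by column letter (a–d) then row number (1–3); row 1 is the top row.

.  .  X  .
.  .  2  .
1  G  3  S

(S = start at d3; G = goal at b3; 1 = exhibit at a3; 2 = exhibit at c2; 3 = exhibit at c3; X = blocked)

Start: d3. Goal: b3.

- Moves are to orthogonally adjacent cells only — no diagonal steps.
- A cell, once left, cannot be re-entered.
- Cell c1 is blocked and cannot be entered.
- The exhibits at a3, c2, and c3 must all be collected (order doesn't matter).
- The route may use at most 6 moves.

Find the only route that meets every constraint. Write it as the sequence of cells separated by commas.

Any route must reach a3, c2, and c3 and still end at b3 within 6 moves, so the order of the required stops is forced.
Route from d3: left to c3, up to c2, 2× left (reaching a2), down to a3, right to b3 — 6 moves in all.
Check: all required cells visited; 6 ≤ 6 moves.

d3, c3, c2, b2, a2, a3, b3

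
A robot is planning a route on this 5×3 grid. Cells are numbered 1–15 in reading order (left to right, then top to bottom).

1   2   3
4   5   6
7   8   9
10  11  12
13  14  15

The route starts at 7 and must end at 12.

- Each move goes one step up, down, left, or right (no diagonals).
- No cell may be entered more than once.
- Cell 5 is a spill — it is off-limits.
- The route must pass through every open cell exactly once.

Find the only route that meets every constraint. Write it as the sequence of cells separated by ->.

Need to visit all 14 open cells exactly once, starting at 7 and ending at 12.
Cell 1 has only two open neighbours (4 and 2), so the path must pass straight through it: one of those is the cell it's entered from and the other is where it exits.
Route from 7: 2× up (reaching 1), 2× right (reaching 3), 2× down (reaching 9), left to 8, down to 11, left to 10, down to 13, 2× right (reaching 15), up to 12 — 13 moves in all.
Check: all 14 open cells covered.

7 -> 4 -> 1 -> 2 -> 3 -> 6 -> 9 -> 8 -> 11 -> 10 -> 13 -> 14 -> 15 -> 12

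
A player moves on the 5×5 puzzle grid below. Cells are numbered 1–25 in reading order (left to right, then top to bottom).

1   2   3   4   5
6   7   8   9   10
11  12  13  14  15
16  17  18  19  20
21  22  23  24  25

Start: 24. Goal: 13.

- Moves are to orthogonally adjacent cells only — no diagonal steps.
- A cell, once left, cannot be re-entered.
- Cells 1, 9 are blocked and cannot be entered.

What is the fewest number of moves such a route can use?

The Manhattan distance from 24 to 13 is |5−3| + |4−3| = 3, so at least 3 moves are needed.
A route of 3 moves achieves this: 24 → 19 → 14 → 13.
Since 3 matches the lower bound, it is optimal.

3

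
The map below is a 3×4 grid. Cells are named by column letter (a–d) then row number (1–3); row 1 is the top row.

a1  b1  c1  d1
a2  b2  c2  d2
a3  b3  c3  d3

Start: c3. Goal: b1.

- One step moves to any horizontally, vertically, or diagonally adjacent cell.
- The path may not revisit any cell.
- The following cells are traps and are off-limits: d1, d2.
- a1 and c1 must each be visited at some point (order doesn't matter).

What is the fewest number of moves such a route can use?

5

Any route passes through a1 and c1 in some order between c3 and b1. Summing Chebyshev distances along each leg and taking the cheapest ordering (c3 → c1 → a1 → b1) gives a lower bound of 2 + 2 + 1 = 5 moves.
A route of 5 moves achieves this: c3 → c2 → c1 → b2 → a1 → b1.
Since 5 matches the lower bound, it is optimal.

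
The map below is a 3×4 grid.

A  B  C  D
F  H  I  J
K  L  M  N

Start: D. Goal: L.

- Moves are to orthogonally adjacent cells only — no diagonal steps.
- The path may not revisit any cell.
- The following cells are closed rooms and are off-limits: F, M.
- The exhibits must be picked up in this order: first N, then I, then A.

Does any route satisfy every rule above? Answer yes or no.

N must be visited but has only one open neighbour (J), and it is neither the start nor the goal — the route would have to enter and leave through J, re-entering it.

no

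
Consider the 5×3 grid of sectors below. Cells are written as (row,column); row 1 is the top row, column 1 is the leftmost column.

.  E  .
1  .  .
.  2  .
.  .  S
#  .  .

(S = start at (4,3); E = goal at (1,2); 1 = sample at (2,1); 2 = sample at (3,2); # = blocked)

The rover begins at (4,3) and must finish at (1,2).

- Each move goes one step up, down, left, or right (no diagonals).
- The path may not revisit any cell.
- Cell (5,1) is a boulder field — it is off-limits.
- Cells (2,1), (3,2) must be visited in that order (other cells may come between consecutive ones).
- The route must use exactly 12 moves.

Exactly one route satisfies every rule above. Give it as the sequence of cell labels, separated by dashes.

The waypoints must appear in the order (2,1), (3,2), with no cell reused.
Route from (4,3): down to (5,3), left to (5,2), up to (4,2), left to (4,1), 2× up (reaching (2,1)), right to (2,2), down to (3,2), right to (3,3), 2× up (reaching (1,3)), left to (1,2) — 12 moves in all.
Check: order respected (1 at step 6, 2 at step 8); 12 moves as required.

(4,3) - (5,3) - (5,2) - (4,2) - (4,1) - (3,1) - (2,1) - (2,2) - (3,2) - (3,3) - (2,3) - (1,3) - (1,2)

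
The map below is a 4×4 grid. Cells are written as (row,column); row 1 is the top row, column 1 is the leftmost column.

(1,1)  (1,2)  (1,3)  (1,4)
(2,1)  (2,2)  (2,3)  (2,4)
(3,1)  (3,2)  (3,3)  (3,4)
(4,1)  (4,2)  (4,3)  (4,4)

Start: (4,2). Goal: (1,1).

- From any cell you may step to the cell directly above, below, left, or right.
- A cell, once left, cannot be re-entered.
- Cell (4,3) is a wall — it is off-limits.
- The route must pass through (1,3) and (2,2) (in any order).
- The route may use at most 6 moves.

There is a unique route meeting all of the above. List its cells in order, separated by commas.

(4,2), (3,2), (2,2), (2,3), (1,3), (1,2), (1,1)

Any route must reach (1,3) and (2,2) and still end at (1,1) within 6 moves, so the order of the required stops is forced.
Route from (4,2): up 2 to (2,2), right 1 to (2,3), up 1 to (1,3), left 2 to (1,1) — 6 moves in all.
Check: all required cells visited; 6 ≤ 6 moves.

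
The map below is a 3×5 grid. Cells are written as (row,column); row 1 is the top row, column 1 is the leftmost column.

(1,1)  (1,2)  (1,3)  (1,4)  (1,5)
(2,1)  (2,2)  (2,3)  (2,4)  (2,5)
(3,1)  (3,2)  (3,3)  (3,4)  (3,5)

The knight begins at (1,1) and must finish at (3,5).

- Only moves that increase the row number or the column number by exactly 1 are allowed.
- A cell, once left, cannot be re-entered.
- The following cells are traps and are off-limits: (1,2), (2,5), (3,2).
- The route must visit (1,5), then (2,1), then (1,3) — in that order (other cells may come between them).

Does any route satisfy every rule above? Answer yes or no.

(2,1) lies to the left of (1,5), so going from (1,5) to (2,1) would need a leftward move — but moves only go right/down, so (1,5) cannot be visited before (2,1).

no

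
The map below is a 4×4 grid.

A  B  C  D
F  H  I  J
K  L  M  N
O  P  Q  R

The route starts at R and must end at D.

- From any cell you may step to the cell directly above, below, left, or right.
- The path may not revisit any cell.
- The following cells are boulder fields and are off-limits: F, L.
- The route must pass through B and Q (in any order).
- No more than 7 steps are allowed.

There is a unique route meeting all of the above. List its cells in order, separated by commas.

Any route must reach B and Q and still end at D within 7 moves, so the order of the required stops is forced.
Route from R: left 1 to Q, up 2 to I, left 1 to H, up 1 to B, right 2 to D — 7 moves in all.
Check: all required cells visited; 7 ≤ 7 moves.

R, Q, M, I, H, B, C, D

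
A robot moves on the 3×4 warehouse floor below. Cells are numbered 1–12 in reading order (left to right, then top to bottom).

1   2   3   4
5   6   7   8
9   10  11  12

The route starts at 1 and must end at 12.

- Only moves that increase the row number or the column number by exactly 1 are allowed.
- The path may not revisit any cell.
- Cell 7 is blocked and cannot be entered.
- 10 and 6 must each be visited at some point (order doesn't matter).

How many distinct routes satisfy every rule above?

A right/down-only route from 1 to 12 makes exactly 2 down-moves and 3 right-moves in some order.
With no other constraints that would be C(5,2) = 10 routes.
A monotone route can only reach the required cells in the order 6, 10, so split there and multiply the segment counts (each segment already excludes blocked cells): 1→6: 2; 6→10: 1; 10→12: 1; product = 2.
That gives 2 routes.

2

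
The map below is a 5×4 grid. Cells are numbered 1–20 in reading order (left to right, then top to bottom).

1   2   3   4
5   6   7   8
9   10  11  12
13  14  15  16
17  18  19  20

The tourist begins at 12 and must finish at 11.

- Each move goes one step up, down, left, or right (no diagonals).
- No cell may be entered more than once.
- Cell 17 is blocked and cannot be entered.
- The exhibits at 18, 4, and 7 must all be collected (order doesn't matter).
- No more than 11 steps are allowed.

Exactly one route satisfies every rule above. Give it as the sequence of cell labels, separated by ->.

12 -> 8 -> 4 -> 3 -> 7 -> 6 -> 10 -> 14 -> 18 -> 19 -> 15 -> 11

The 11-move cap with required stops at 18, 4, 7 leaves no slack for detours.
Route from 12: up 2 to 4, left 1 to 3, down 1 to 7, left 1 to 6, down 3 to 18, right 1 to 19, up 2 to 11 — 11 moves in all.
Check: all required cells visited; 11 ≤ 11 moves.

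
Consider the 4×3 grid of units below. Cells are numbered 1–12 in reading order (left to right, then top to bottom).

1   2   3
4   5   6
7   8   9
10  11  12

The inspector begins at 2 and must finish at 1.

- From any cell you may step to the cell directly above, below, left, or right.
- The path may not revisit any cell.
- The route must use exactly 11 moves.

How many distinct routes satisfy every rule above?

Need simple routes of exactly 11 moves from 2 to 1 (Manhattan distance 1, so 5 moves are spent on a detour and 5 undoing it).
Enumerating: 2 3 6 9 12 11 10 7 8 5 4 1 | 2 3 6 5 8 9 12 11 10 7 4 1.
That gives 2 routes.

2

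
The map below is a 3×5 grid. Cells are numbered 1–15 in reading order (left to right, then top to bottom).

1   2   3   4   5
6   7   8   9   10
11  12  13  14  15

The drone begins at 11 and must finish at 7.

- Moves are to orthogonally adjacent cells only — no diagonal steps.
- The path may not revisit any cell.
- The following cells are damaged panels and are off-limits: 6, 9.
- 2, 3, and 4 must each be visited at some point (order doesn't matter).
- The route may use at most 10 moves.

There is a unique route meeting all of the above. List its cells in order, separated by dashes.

The 10-move cap with required stops at 2, 3, 4 leaves no slack for detours.
Route from 11: 4× right (reaching 15), 2× up (reaching 5), 3× left (reaching 2), down to 7 — 10 moves in all.
Check: all required cells visited; 10 ≤ 10 moves.

11 - 12 - 13 - 14 - 15 - 10 - 5 - 4 - 3 - 2 - 7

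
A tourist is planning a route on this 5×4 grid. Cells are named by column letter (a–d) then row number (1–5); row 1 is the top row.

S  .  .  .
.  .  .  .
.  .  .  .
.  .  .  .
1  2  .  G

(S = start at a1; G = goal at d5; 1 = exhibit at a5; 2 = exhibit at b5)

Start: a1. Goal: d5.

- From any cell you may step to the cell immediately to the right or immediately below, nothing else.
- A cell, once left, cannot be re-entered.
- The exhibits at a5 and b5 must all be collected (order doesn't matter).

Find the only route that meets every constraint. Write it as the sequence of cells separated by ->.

Moves only go right or down, so the column and row indices never decrease.
Route from a1: down 4 to a5, right 3 to d5 — 7 moves in all.
Check: all required cells visited.

a1 -> a2 -> a3 -> a4 -> a5 -> b5 -> c5 -> d5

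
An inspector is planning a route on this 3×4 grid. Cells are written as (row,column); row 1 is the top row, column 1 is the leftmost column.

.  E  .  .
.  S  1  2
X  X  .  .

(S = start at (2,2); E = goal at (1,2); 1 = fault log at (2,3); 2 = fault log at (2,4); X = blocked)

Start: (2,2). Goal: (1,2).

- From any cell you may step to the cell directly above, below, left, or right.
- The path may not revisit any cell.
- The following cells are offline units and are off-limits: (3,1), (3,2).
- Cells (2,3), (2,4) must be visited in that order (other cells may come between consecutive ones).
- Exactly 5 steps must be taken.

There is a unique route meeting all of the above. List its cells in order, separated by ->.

(2,2) -> (2,3) -> (2,4) -> (1,4) -> (1,3) -> (1,2)

The waypoints must appear in the order (2,3), (2,4), with no cell reused.
Route from (2,2): right 2 to (2,4), up 1 to (1,4), left 2 to (1,2) — 5 moves in all.
Check: order respected (1 at step 1, 2 at step 2); 5 moves as required.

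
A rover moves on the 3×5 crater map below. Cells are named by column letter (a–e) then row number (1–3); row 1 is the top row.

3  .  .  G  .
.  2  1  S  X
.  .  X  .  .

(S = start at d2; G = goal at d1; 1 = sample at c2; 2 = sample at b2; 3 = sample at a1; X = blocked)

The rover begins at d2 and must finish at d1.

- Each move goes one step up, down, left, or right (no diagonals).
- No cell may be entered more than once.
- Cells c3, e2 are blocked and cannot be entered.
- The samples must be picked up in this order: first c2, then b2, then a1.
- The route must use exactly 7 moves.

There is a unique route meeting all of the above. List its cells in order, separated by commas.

d2, c2, b2, a2, a1, b1, c1, d1

The waypoints must appear in the order c2, b2, a1, with no cell reused.
Route from d2: left 3 to a2, up 1 to a1, right 3 to d1 — 7 moves in all.
Check: order respected (1 at step 1, 2 at step 2, 3 at step 4); 7 moves as required.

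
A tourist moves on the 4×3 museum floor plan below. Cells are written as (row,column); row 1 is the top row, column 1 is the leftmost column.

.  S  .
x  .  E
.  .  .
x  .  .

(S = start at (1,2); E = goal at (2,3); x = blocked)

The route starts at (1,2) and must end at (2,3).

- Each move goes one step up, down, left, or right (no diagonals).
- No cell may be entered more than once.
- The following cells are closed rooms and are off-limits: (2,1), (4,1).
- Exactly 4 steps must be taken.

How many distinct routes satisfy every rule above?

Need simple routes of exactly 4 moves from (1,2) to (2,3) (Manhattan distance 2, so 1 moves are spent on a detour and 1 undoing it).
Enumerating: (1,2) (2,2) (3,2) (3,3) (2,3).
That gives 1 route.

1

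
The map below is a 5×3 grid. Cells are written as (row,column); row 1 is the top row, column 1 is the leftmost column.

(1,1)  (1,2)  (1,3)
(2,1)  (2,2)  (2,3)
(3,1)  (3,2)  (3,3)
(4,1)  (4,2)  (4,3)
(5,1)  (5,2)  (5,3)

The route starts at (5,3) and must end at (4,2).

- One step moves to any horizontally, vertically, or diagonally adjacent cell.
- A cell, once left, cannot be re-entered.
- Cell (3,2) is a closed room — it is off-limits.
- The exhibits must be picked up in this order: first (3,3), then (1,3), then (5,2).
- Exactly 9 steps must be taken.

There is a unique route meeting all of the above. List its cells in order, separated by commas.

The waypoints must appear in the order (3,3), (1,3), (5,2), with no cell reused.
Route from (5,3): 4× up (reaching (1,3)), 2× down-left (reaching (3,1)), down to (4,1), down-right to (5,2), up to (4,2) — 9 moves in all.
Check: order respected ((3,3) at step 2, (1,3) at step 4, (5,2) at step 8); 9 moves as required.

(5,3), (4,3), (3,3), (2,3), (1,3), (2,2), (3,1), (4,1), (5,2), (4,2)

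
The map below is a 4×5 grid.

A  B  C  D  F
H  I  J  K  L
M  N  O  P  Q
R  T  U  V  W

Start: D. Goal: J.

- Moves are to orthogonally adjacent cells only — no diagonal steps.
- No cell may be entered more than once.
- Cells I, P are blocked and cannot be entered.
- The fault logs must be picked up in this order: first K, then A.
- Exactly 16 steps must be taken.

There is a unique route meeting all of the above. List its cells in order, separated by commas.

The waypoints must appear in the order K, A, with no cell reused.
Route from D: down 1 to K, right 1 to L, down 2 to W, left 2 to U, up 1 to O, left 1 to N, down 1 to T, left 1 to R, up 3 to A, right 2 to C, down 1 to J — 16 moves in all.
Check: order respected (K at step 1, A at step 13); 16 moves as required.

D, K, L, Q, W, V, U, O, N, T, R, M, H, A, B, C, J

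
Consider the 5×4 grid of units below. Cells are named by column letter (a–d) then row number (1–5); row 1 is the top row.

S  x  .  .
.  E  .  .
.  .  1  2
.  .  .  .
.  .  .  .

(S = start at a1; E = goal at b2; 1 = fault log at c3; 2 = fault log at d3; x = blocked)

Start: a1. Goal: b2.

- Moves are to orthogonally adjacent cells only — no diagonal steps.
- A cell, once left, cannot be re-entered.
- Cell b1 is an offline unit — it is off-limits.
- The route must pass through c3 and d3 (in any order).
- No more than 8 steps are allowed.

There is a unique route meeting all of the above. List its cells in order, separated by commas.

The budget equals the shortest possible length, so every move has to be on a shortest route through the required cells.
Route from a1: 2× down (reaching a3), 3× right (reaching d3), up to d2, 2× left (reaching b2) — 8 moves in all.
Check: all required cells visited; 8 ≤ 8 moves.

a1, a2, a3, b3, c3, d3, d2, c2, b2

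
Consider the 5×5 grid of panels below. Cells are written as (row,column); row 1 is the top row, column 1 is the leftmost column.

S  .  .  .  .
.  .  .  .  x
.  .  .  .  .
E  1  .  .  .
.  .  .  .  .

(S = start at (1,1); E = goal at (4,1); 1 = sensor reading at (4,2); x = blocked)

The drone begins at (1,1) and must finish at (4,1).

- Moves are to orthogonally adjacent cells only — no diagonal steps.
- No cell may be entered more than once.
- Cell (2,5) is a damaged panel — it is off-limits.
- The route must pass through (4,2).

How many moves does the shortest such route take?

5

Any route passes through (4,2) somewhere between (1,1) and (4,1). Summing Manhattan distances along the two legs ((1,1) → (4,2) → (4,1)) gives a lower bound of 4 + 1 = 5 moves.
A route of 5 moves achieves this: (1,1) → (2,1) → (3,1) → (3,2) → (4,2) → (4,1).
Since 5 matches the lower bound, it is optimal.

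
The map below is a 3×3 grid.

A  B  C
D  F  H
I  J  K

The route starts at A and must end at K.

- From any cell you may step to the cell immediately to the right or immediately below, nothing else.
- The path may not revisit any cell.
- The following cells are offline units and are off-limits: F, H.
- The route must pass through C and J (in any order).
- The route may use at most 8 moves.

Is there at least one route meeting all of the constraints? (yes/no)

no

J is below but to the left of C: going C → J would need a leftward move and J → C an upward move, so no right/down-only route can visit both required cells.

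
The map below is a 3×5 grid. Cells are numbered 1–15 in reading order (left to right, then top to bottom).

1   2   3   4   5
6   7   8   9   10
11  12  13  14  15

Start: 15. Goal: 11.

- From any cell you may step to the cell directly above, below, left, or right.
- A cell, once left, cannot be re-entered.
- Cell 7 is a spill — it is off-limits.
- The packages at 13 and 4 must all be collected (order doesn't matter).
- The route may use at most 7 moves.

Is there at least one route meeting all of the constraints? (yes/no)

no

Even ignoring the no-revisit rule, getting from 15 to 11, taking the cheapest ordering 15 → 4 → 13 → 11 needs at least 3 + 3 + 2 = 8 moves (Manhattan distance per leg), which exceeds the 7-move limit.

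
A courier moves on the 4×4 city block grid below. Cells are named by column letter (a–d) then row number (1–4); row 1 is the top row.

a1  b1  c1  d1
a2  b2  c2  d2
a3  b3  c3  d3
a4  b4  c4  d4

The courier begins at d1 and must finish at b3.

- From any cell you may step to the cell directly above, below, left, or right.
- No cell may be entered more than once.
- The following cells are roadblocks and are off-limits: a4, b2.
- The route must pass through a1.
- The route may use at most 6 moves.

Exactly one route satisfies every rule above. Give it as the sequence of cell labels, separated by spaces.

The 6-move cap with required stops at a1 leaves no slack for detours.
Route from d1: 3× left (reaching a1), 2× down (reaching a3), right to b3 — 6 moves in all.
Check: all required cells visited; 6 ≤ 6 moves.

d1 c1 b1 a1 a2 a3 b3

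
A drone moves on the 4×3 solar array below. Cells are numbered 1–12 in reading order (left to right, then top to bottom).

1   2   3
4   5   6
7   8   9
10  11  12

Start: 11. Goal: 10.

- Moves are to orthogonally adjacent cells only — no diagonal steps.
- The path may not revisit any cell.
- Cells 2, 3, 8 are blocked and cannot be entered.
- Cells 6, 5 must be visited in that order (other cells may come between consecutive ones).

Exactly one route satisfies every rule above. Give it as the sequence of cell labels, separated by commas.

11, 12, 9, 6, 5, 4, 7, 10

The waypoints must appear in the order 6, 5, with no cell reused.
Route from 11: right to 12, 2× up (reaching 6), 2× left (reaching 4), 2× down (reaching 10) — 7 moves in all.
Check: order respected (6 at step 3, 5 at step 4).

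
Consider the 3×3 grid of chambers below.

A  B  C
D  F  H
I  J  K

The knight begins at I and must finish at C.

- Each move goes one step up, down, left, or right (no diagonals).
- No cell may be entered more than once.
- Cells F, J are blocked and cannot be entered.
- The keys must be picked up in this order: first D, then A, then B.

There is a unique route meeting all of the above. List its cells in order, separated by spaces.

I D A B C

The waypoints must appear in the order D, A, B, with no cell reused.
Route from I: up 2 to A, right 2 to C — 4 moves in all.
Check: order respected (D at step 1, A at step 2, B at step 3).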